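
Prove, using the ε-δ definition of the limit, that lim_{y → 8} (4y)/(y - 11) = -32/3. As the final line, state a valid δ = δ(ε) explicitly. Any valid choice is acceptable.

Fix ε > 0. We want δ > 0 with 0 < |y − 8| < δ ⇒ |(4y)/(y - 11) + 32/3| < ε.
Combining over a common denominator, (4y)/(y - 11) + 32/3 = [(4y)·(-3) − 32·(y - 11)] / [(-3)·(y - 11)] = -44(y − 8) / ((-3)(y - 11)).
So |(4y)/(y - 11) + 32/3| = 44|y − 8| / (3·|y − 11|).
Restrict δ ≤ 3/2. Then |y − 8| < 3/2 gives |y − 11| = |(y − 8) + (-3)| ≥ 3 − 3/2 = 3/2.
Hence |(4y)/(y - 11) + 32/3| < 44|y − 8|/(3·(3/2)) = (88/9)|y − 8|, which is < ε once |y − 8| < (9/88)ε.
Take δ = min(3/2, (9/88)ε). Then 0 < |y − 8| < δ forces both bounds, so |(4y)/(y - 11) + 32/3| < ε.

δ = min(3/2, (9/88)ε)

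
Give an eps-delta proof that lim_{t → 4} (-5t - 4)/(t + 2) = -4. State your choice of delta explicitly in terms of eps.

Let eps > 0. We want delta > 0 with 0 < |t − 4| < delta ⇒ |(-5t - 4)/(t + 2) + 4| < eps.
Combining over a common denominator, (-5t - 4)/(t + 2) + 4 = [(-5t - 4)·6 − (-24)·(t + 2)] / [6·(t + 2)] = -6(t − 4) / (6(t + 2)).
So |(-5t - 4)/(t + 2) + 4| = 6|t − 4| / (6·|t + 2|).
Restrict delta ≤ 3. Then |t − 4| < 3 gives |t + 2| = |(t − 4) + 6| ≥ 6 − 3 = 3.
Hence |(-5t - 4)/(t + 2) + 4| < 6|t − 4|/(6·3) = (1/3)|t − 4|, which is < eps once |t − 4| < 3eps.
Take delta = min(3, 3eps). Then 0 < |t − 4| < delta forces both bounds, so |(-5t - 4)/(t + 2) + 4| < eps.

delta = min(3, 3eps)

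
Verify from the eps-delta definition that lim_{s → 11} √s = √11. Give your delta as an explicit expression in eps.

Let eps > 0 be given. We want delta > 0 such that 0 < |s − 11| < delta implies |√s − √11| < eps.
Multiplying by the conjugate, |√s − √11| = |s − 11|/(√s + √11).
Restrict delta ≤ 11 so that |s − 11| < 11 forces s > 0, and then √s + √11 > √11.
Hence |√s − √11| < |s − 11|/√11, which is < eps once |s − 11| < √11·eps.
Take delta = min(11, √11·eps). If 0 < |s − 11| < delta then s > 0 and |√s − √11| < |s − 11|/√11 < eps.

delta = min(11, √11·eps)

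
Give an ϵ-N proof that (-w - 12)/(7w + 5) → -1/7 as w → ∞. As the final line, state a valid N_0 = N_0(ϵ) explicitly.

N_0 = (79/49)/ϵ

Let ϵ > 0 be given. We seek N_0 > 0 such that w > N_0 implies |(-w - 12)/(7w + 5) + 1/7| < ϵ.
(-w - 12)/(7w + 5) + 1/7 = (7(-w - 12) − (-1)(7w + 5)) / (7(7w + 5)) = -79/(7(7w + 5)).
For w > 0 we have 7w + 5 > 7w, so |(-w - 12)/(7w + 5) + 1/7| = 79/(7(7w + 5)) < 79/(7·7w) = (79/49)/w.
Thus |(-w - 12)/(7w + 5) + 1/7| < ϵ whenever w > (79/49)/ϵ.
Take N_0 = (79/49)/ϵ. If w > N_0 then |(-w - 12)/(7w + 5) + 1/7| < (79/49)/w < ϵ.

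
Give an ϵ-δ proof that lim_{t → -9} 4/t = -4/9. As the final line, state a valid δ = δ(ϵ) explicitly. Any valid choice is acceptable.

Let ϵ > 0 be given. We seek δ > 0 such that 0 < |t + 9| < δ implies |4/t + 4/9| < ϵ.
|4/t + 4/9| = 4·|-9 − t|/(9·|t|) = 4|t + 9|/(9|t|).
Require δ ≤ 9/2 so that |t| > 9 − 9/2 = 9/2, hence 9|t| > 81/2.
Then |4/t + 4/9| < 4|t + 9|/(81/2), which is < ϵ when |t + 9| < (81/8)ϵ.
Take δ = min(9/2, (81/8)ϵ). Then 0 < |t + 9| < δ gives both |t + 9| < 9/2 and |t + 9| < (81/8)ϵ, so |4/t + 4/9| < ϵ.

δ = min(9/2, (81/8)ϵ)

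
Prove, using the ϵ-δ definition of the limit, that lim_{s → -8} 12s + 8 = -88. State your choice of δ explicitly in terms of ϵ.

δ = ϵ/12

Let ϵ > 0 be given. We need δ > 0 so that 0 < |s + 8| < δ implies |(12s + 8) + 88| < ϵ.
|(12s + 8) + 88| = |12s + 96| = 12|s + 8|.
So 12|s + 8| < ϵ exactly when |s + 8| < ϵ/12.
Choosing δ = ϵ/12 gives |(12s + 8) + 88| = 12|s + 8| < ϵ whenever |s + 8| < δ.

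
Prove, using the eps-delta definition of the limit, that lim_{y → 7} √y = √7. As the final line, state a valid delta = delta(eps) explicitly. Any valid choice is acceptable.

delta = min(7, √7·eps)

Fix eps > 0. We want delta > 0 such that 0 < |y − 7| < delta implies |√y − √7| < eps.
Rationalise: √y − √7 = (y − 7)/(√y + √7), so |√y − √7| = |y − 7|/(√y + √7).
Restrict delta ≤ 7 so that |y − 7| < 7 forces y > 0, and then √y + √7 > √7.
Hence |√y − √7| < |y − 7|/√7, which is < eps once |y − 7| < √7·eps.
Take delta = min(7, √7·eps). If 0 < |y − 7| < delta then y > 0 and |√y − √7| < |y − 7|/√7 < eps.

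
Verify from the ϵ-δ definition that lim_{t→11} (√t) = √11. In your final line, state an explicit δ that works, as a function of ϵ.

Suppose ϵ > 0. We want δ > 0 such that 0 < |t − 11| < δ implies |√t − √11| < ϵ.
Multiplying by the conjugate, |√t − √11| = |t − 11|/(√t + √11).
Restrict δ ≤ 11 so that |t − 11| < 11 forces t > 0, and then √t + √11 > √11.
Hence |√t − √11| < |t − 11|/√11, which is < ϵ once |t − 11| < √11·ϵ.
Take δ = min(11, √11·ϵ). If 0 < |t − 11| < δ then t > 0 and |√t − √11| < |t − 11|/√11 < ϵ.

δ = min(11, √11·ϵ)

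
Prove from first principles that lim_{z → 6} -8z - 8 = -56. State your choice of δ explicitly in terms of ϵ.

δ = ϵ/8

Let ϵ > 0. We need δ > 0 so that 0 < |z − 6| < δ implies |(-8z - 8) + 56| < ϵ.
|(-8z - 8) + 56| = |-8z + 48| = 8|z − 6|.
So 8|z − 6| < ϵ exactly when |z − 6| < ϵ/8.
Take δ = ϵ/8. If 0 < |z − 6| < δ then |(-8z - 8) + 56| = 8|z − 6| < 8·(ϵ/8) = ϵ.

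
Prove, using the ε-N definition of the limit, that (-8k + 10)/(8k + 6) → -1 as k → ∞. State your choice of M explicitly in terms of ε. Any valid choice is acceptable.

M = 2/ε

Suppose ε > 0. For k ≥ 1, |(-8k + 10)/(8k + 6) + 1| = |128|/(8(8k + 6)) = 128/(8(8k + 6)).
Since 8k + 6 ≥ 8k for k ≥ 1, this is ≤ 128/(8·8k) = 2/k.
So |(-8k + 10)/(8k + 6) + 1| < ε whenever k > 2/ε.
Take M = 2/ε. If k > M then |(-8k + 10)/(8k + 6) + 1| ≤ 2/k < ε.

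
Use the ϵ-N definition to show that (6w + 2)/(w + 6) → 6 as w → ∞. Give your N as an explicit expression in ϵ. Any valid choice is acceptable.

Let ϵ > 0 be given. We seek N > 0 such that w > N implies |(6w + 2)/(w + 6) − 6| < ϵ.
(6w + 2)/(w + 6) − 6 = ((6w + 2) − 6(w + 6)) / ((w + 6)) = -34/((w + 6)).
For w > 0 we have w + 6 > w, so |(6w + 2)/(w + 6) − 6| = 34/((w + 6)) < 34/(w) = 34/w.
Thus |(6w + 2)/(w + 6) − 6| < ϵ whenever w > 34/ϵ.
Take N = 34/ϵ. If w > N then |(6w + 2)/(w + 6) − 6| < 34/w < ϵ.

N = 34/ϵ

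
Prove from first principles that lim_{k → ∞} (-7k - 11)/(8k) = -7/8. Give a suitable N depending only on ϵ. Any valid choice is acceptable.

N = (11/8)/ϵ

Let ϵ > 0 be given. For k ≥ 1, |(-7k - 11)/(8k) + 7/8| = |-88|/(8(8k)) = 88/(8(8k)).
Since 8k ≥ 8k for k ≥ 1, this is ≤ 88/(8·8k) = (11/8)/k.
So |(-7k - 11)/(8k) + 7/8| < ϵ whenever k > (11/8)/ϵ.
Take N = (11/8)/ϵ. If k > N then |(-7k - 11)/(8k) + 7/8| ≤ (11/8)/k < ϵ.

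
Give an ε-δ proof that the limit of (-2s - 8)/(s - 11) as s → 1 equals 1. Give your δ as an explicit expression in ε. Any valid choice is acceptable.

Fix ε > 0. We want δ > 0 with 0 < |s − 1| < δ ⇒ |(-2s - 8)/(s - 11) − 1| < ε.
Combining over a common denominator, (-2s - 8)/(s - 11) − 1 = [(-2s - 8)·(-10) − (-10)·(s - 11)] / [(-10)·(s - 11)] = 30(s − 1) / ((-10)(s - 11)).
So |(-2s - 8)/(s - 11) − 1| = 30|s − 1| / (10·|s − 11|).
Require δ ≤ 5, so |s − 11| ≥ |-10| − |s − 1| > 10 − 5 = 5.
Hence |(-2s - 8)/(s - 11) − 1| < 30|s − 1|/(10·5) = (3/5)|s − 1|, which is < ε once |s − 1| < (5/3)ε.
Take δ = min(5, (5/3)ε). Then 0 < |s − 1| < δ forces both bounds, so |(-2s - 8)/(s - 11) − 1| < ε.

δ = min(5, (5/3)ε)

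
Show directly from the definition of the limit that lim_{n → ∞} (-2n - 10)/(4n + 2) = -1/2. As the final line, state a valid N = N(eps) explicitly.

N = (9/4)/eps

Let eps > 0 be given. For n ≥ 1, |(-2n - 10)/(4n + 2) + 1/2| = |-36|/(4(4n + 2)) = 36/(4(4n + 2)).
Since 4n + 2 ≥ 4n for n ≥ 1, this is ≤ 36/(4·4n) = (9/4)/n.
So |(-2n - 10)/(4n + 2) + 1/2| < eps whenever n > (9/4)/eps.
Take N = (9/4)/eps. If n > N then |(-2n - 10)/(4n + 2) + 1/2| ≤ (9/4)/n < eps.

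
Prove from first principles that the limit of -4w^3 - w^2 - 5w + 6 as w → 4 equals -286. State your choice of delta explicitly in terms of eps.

delta = min(1, eps/258)

Fix eps > 0. We want delta > 0 such that 0 < |w − 4| < delta implies |(-4w^3 - w^2 - 5w + 6) + 286| < eps.
(-4w^3 - w^2 - 5w + 6) + 286 = -4w^3 - w^2 - 5w + 292 = (w − 4)(-4w^2 - 17w - 73).
So |(-4w^3 - w^2 - 5w + 6) + 286| = |w − 4|·|-4w^2 - 17w - 73|.
Require delta ≤ 1. Then |w − 4| < 1 gives |w| < 5, and by the triangle inequality |-4w^2 - 17w - 73| ≤ 4·5^2 + 17·5 + 73 = 258.
Hence |(-4w^3 - w^2 - 5w + 6) + 286| ≤ 258|w − 4| < eps provided |w − 4| < eps/258.
Choosing delta = min(1, eps/258) ensures both conditions, hence |(-4w^3 - w^2 - 5w + 6) + 286| < eps.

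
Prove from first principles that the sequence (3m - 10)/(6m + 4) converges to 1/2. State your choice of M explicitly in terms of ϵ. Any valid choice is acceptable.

Let ϵ > 0 be given. For m ≥ 1, |(3m - 10)/(6m + 4) − (1/2)| = |-72|/(6(6m + 4)) = 72/(6(6m + 4)).
Since 6m + 4 ≥ 6m for m ≥ 1, this is ≤ 72/(6·6m) = 2/m.
So |(3m - 10)/(6m + 4) − (1/2)| < ϵ whenever m > 2/ϵ.
Take M = 2/ϵ. If m > M then |(3m - 10)/(6m + 4) − (1/2)| ≤ 2/m < ϵ.

M = 2/ϵ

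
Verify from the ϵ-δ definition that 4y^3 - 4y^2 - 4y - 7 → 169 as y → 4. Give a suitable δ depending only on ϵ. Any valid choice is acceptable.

δ = min(1, ϵ/204)

Fix ϵ > 0. We want δ > 0 such that 0 < |y − 4| < δ implies |(4y^3 - 4y^2 - 4y - 7) − 169| < ϵ.
(4y^3 - 4y^2 - 4y - 7) − 169 = 4y^3 - 4y^2 - 4y - 176 = (y − 4)(4y^2 + 12y + 44).
So |(4y^3 - 4y^2 - 4y - 7) − 169| = |y − 4|·|4y^2 + 12y + 44|.
Assume first that |y − 4| < 1, so |y| < 5. Then |4y^2 + 12y + 44| ≤ 4·5^2 + 12·5 + 44 = 204.
Hence |(4y^3 - 4y^2 - 4y - 7) − 169| ≤ 204|y − 4| < ϵ provided |y − 4| < ϵ/204.
Take δ = min(1, ϵ/204). Then 0 < |y − 4| < δ gives both |y − 4| < 1 and |y − 4| < ϵ/204, so |(4y^3 - 4y^2 - 4y - 7) − 169| < ϵ.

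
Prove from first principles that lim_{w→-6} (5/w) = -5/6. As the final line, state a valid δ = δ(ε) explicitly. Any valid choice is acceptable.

Let ε > 0 be given. We seek δ > 0 such that 0 < |w + 6| < δ implies |5/w + 5/6| < ε.
|5/w + 5/6| = 5·|-6 − w|/(6·|w|) = 5|w + 6|/(6|w|).
Restrict δ ≤ 3. Then |w + 6| < 3 gives |w| > 3, so 6|w| > 18.
Then |5/w + 5/6| < 5|w + 6|/18, which is < ε when |w + 6| < (18/5)ε.
Take δ = min(3, (18/5)ε). Then 0 < |w + 6| < δ gives both |w + 6| < 3 and |w + 6| < (18/5)ε, so |5/w + 5/6| < ε.

δ = min(3, (18/5)ε)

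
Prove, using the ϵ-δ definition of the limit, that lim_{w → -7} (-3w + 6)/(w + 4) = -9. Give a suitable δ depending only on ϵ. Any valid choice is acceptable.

δ = min(3/2, (1/4)ϵ)

Fix ϵ > 0. We want δ > 0 with 0 < |w + 7| < δ ⇒ |(-3w + 6)/(w + 4) + 9| < ϵ.
Combining over a common denominator, (-3w + 6)/(w + 4) + 9 = [(-3w + 6)·(-3) − 27·(w + 4)] / [(-3)·(w + 4)] = -18(w + 7) / ((-3)(w + 4)).
So |(-3w + 6)/(w + 4) + 9| = 18|w + 7| / (3·|w + 4|).
Require δ ≤ 3/2, so |w + 4| ≥ |-3| − |w + 7| > 3 − 3/2 = 3/2.
Hence |(-3w + 6)/(w + 4) + 9| < 18|w + 7|/(3·(3/2)) = 4|w + 7|, which is < ϵ once |w + 7| < (1/4)ϵ.
Take δ = min(3/2, (1/4)ϵ). Then 0 < |w + 7| < δ forces both bounds, so |(-3w + 6)/(w + 4) + 9| < ϵ.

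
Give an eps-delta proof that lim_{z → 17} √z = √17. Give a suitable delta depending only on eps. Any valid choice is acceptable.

delta = min(17, √17·eps)

Fix eps > 0. We want delta > 0 such that 0 < |z − 17| < delta implies |√z − √17| < eps.
Rationalise: √z − √17 = (z − 17)/(√z + √17), so |√z − √17| = |z − 17|/(√z + √17).
Restrict delta ≤ 17 so that |z − 17| < 17 forces z > 0, and then √z + √17 > √17.
Hence |√z − √17| < |z − 17|/√17, which is < eps once |z − 17| < √17·eps.
Take delta = min(17, √17·eps). If 0 < |z − 17| < delta then z > 0 and |√z − √17| < |z − 17|/√17 < eps.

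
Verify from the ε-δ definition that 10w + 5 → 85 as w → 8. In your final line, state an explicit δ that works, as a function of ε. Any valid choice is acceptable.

Let ε > 0 be given. We need δ > 0 so that 0 < |w − 8| < δ implies |(10w + 5) − 85| < ε.
|(10w + 5) − 85| = |10w - 80| = 10|w − 8|.
Thus it suffices that |w − 8| < ε/10.
Choosing δ = ε/10 gives |(10w + 5) − 85| = 10|w − 8| < ε whenever |w − 8| < δ.

δ = ε/10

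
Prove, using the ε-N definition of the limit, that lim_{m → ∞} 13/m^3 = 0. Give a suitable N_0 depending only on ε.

Let ε > 0 be given. For m ≥ 1, |13/m^3 − 0| = 13/m^3.
13/m^3 < ε ⇔ m^3 > 13/ε ⇔ m > (13/ε)^{1/3}.
Take N_0 = (13/ε)^{1/3}. Then m > N_0 implies 13/m^3 < ε.

N_0 = (13/ε)^{1/3}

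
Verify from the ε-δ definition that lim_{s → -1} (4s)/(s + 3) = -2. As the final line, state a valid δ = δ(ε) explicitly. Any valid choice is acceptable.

Let ε > 0 be given. We want δ > 0 with 0 < |s + 1| < δ ⇒ |(4s)/(s + 3) + 2| < ε.
Combining over a common denominator, (4s)/(s + 3) + 2 = [(4s)·2 − (-4)·(s + 3)] / [2·(s + 3)] = 12(s + 1) / (2(s + 3)).
So |(4s)/(s + 3) + 2| = 12|s + 1| / (2·|s + 3|).
Require δ ≤ 1, so |s + 3| ≥ |2| − |s + 1| > 2 − 1 = 1.
Hence |(4s)/(s + 3) + 2| < 12|s + 1|/(2·1) = 6|s + 1|, which is < ε once |s + 1| < (1/6)ε.
Take δ = min(1, (1/6)ε). Then 0 < |s + 1| < δ forces both bounds, so |(4s)/(s + 3) + 2| < ε.

δ = min(1, (1/6)ε)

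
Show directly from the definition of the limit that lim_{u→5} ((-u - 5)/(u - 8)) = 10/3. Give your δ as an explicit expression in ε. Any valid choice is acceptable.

δ = min(3/2, (9/26)ε)

Let ε > 0. We want δ > 0 with 0 < |u − 5| < δ ⇒ |(-u - 5)/(u - 8) − (10/3)| < ε.
Combining over a common denominator, (-u - 5)/(u - 8) − (10/3) = [(-u - 5)·(-3) − (-10)·(u - 8)] / [(-3)·(u - 8)] = 13(u − 5) / ((-3)(u - 8)).
So |(-u - 5)/(u - 8) − (10/3)| = 13|u − 5| / (3·|u − 8|).
Restrict δ ≤ 3/2. Then |u − 5| < 3/2 gives |u − 8| = |(u − 5) + (-3)| ≥ 3 − 3/2 = 3/2.
Hence |(-u - 5)/(u - 8) − (10/3)| < 13|u − 5|/(3·(3/2)) = (26/9)|u − 5|, which is < ε once |u − 5| < (9/26)ε.
Take δ = min(3/2, (9/26)ε). Then 0 < |u − 5| < δ forces both bounds, so |(-u - 5)/(u - 8) − (10/3)| < ε.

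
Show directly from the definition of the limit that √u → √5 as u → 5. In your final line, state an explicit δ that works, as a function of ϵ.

Let ϵ > 0. We want δ > 0 such that 0 < |u − 5| < δ implies |√u − √5| < ϵ.
Multiplying by the conjugate, |√u − √5| = |u − 5|/(√u + √5).
Restrict δ ≤ 5 so that |u − 5| < 5 forces u > 0, and then √u + √5 > √5.
Hence |√u − √5| < |u − 5|/√5, which is < ϵ once |u − 5| < √5·ϵ.
Take δ = min(5, √5·ϵ). If 0 < |u − 5| < δ then u > 0 and |√u − √5| < |u − 5|/√5 < ϵ.

δ = min(5, √5·ϵ)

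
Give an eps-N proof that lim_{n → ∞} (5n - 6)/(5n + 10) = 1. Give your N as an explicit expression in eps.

Suppose eps > 0. For n ≥ 1, |(5n - 6)/(5n + 10) − 1| = |-80|/(5(5n + 10)) = 80/(5(5n + 10)).
Since 5n + 10 ≥ 5n for n ≥ 1, this is ≤ 80/(5·5n) = (16/5)/n.
So |(5n - 6)/(5n + 10) − 1| < eps whenever n > (16/5)/eps.
Take N = (16/5)/eps. If n > N then |(5n - 6)/(5n + 10) − 1| ≤ (16/5)/n < eps.

N = (16/5)/eps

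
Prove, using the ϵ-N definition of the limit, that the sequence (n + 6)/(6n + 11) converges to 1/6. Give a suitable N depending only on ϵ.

Let ϵ > 0 be given. For n ≥ 1, |(n + 6)/(6n + 11) − (1/6)| = |25|/(6(6n + 11)) = 25/(6(6n + 11)).
Since 6n + 11 ≥ 6n for n ≥ 1, this is ≤ 25/(6·6n) = (25/36)/n.
So |(n + 6)/(6n + 11) − (1/6)| < ϵ whenever n > (25/36)/ϵ.
Take N = (25/36)/ϵ. If n > N then |(n + 6)/(6n + 11) − (1/6)| ≤ (25/36)/n < ϵ.

N = (25/36)/ϵ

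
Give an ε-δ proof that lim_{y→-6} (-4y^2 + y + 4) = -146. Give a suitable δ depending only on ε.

δ = min(2, ε/57)

Let ε > 0 be given. We want δ > 0 such that 0 < |y + 6| < δ implies |(-4y^2 + y + 4) + 146| < ε.
(-4y^2 + y + 4) + 146 = -4y^2 + y + 150 = (y + 6)(-4y + 25).
So |(-4y^2 + y + 4) + 146| = |y + 6|·|-4y + 25|.
Assume first that |y + 6| < 2, so |y| < 8. Then |-4y + 25| ≤ 4·8 + 25 = 57.
Hence |(-4y^2 + y + 4) + 146| ≤ 57|y + 6| < ε provided |y + 6| < ε/57.
Choosing δ = min(2, ε/57) ensures both conditions, hence |(-4y^2 + y + 4) + 146| < ε.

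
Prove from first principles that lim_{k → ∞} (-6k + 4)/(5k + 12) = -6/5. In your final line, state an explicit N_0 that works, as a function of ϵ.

Let ϵ > 0 be given. For k ≥ 1, |(-6k + 4)/(5k + 12) + 6/5| = |92|/(5(5k + 12)) = 92/(5(5k + 12)).
Since 5k + 12 ≥ 5k for k ≥ 1, this is ≤ 92/(5·5k) = (92/25)/k.
So |(-6k + 4)/(5k + 12) + 6/5| < ϵ whenever k > (92/25)/ϵ.
Take N_0 = (92/25)/ϵ. If k > N_0 then |(-6k + 4)/(5k + 12) + 6/5| ≤ (92/25)/k < ϵ.

N_0 = (92/25)/ϵ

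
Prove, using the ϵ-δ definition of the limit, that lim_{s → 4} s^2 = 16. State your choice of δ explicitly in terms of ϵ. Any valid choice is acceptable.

δ = min(2, ϵ/10)

Suppose ϵ > 0. We seek δ > 0 with 0 < |s − 4| < δ ⇒ |s^2 − 16| < ϵ.
Factor: s^2 − 16 = (s − 4)(s + 4), so |s^2 − 16| = |s − 4|·|s + 4|.
Restrict δ ≤ 2. Then |s − 4| < 2 gives |s| < 6, so by the triangle inequality |s + 4| ≤ 6 + 4 = 10.
Hence |s^2 − 16| ≤ 10|s − 4|, which is < ϵ once |s − 4| < ϵ/10.
Take δ = min(2, ϵ/10). If 0 < |s − 4| < δ then both bounds hold and |s^2 − 16| ≤ 10|s − 4| < 10·(ϵ/10) = ϵ.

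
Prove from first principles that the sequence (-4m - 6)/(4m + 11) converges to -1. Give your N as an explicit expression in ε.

Suppose ε > 0. For m ≥ 1, |(-4m - 6)/(4m + 11) + 1| = |20|/(4(4m + 11)) = 20/(4(4m + 11)).
Since 4m + 11 ≥ 4m for m ≥ 1, this is ≤ 20/(4·4m) = (5/4)/m.
So |(-4m - 6)/(4m + 11) + 1| < ε whenever m > (5/4)/ε.
Take N = (5/4)/ε. If m > N then |(-4m - 6)/(4m + 11) + 1| ≤ (5/4)/m < ε.

N = (5/4)/ε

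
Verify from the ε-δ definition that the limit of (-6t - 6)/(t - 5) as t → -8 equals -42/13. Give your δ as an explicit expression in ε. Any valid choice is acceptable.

δ = min(13/2, (169/72)ε)

Let ε > 0 be given. We want δ > 0 with 0 < |t + 8| < δ ⇒ |(-6t - 6)/(t - 5) + 42/13| < ε.
Combining over a common denominator, (-6t - 6)/(t - 5) + 42/13 = [(-6t - 6)·(-13) − 42·(t - 5)] / [(-13)·(t - 5)] = 36(t + 8) / ((-13)(t - 5)).
So |(-6t - 6)/(t - 5) + 42/13| = 36|t + 8| / (13·|t − 5|).
Restrict δ ≤ 13/2. Then |t + 8| < 13/2 gives |t − 5| = |(t + 8) + (-13)| ≥ 13 − 13/2 = 13/2.
Hence |(-6t - 6)/(t - 5) + 42/13| < 36|t + 8|/(13·(13/2)) = (72/169)|t + 8|, which is < ε once |t + 8| < (169/72)ε.
Take δ = min(13/2, (169/72)ε). Then 0 < |t + 8| < δ forces both bounds, so |(-6t - 6)/(t - 5) + 42/13| < ε.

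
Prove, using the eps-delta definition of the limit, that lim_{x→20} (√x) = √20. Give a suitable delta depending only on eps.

Suppose eps > 0. We want delta > 0 such that 0 < |x − 20| < delta implies |√x − √20| < eps.
Rationalise: √x − √20 = (x − 20)/(√x + √20), so |√x − √20| = |x − 20|/(√x + √20).
Restrict delta ≤ 20 so that |x − 20| < 20 forces x > 0, and then √x + √20 > √20.
Hence |√x − √20| < |x − 20|/√20, which is < eps once |x − 20| < √20·eps.
Take delta = min(20, √20·eps). If 0 < |x − 20| < delta then x > 0 and |√x − √20| < |x − 20|/√20 < eps.

delta = min(20, √20·eps)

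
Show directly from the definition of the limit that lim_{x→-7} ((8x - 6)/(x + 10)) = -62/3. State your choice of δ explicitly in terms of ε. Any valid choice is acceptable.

δ = min(3/2, (9/172)ε)

Fix ε > 0. We want δ > 0 with 0 < |x + 7| < δ ⇒ |(8x - 6)/(x + 10) + 62/3| < ε.
Combining over a common denominator, (8x - 6)/(x + 10) + 62/3 = [(8x - 6)·3 − (-62)·(x + 10)] / [3·(x + 10)] = 86(x + 7) / (3(x + 10)).
So |(8x - 6)/(x + 10) + 62/3| = 86|x + 7| / (3·|x + 10|).
Require δ ≤ 3/2, so |x + 10| ≥ |3| − |x + 7| > 3 − 3/2 = 3/2.
Hence |(8x - 6)/(x + 10) + 62/3| < 86|x + 7|/(3·(3/2)) = (172/9)|x + 7|, which is < ε once |x + 7| < (9/172)ε.
Take δ = min(3/2, (9/172)ε). Then 0 < |x + 7| < δ forces both bounds, so |(8x - 6)/(x + 10) + 62/3| < ε.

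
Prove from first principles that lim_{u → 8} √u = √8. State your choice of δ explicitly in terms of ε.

Fix ε > 0. We want δ > 0 such that 0 < |u − 8| < δ implies |√u − √8| < ε.
Rationalise: √u − √8 = (u − 8)/(√u + √8), so |√u − √8| = |u − 8|/(√u + √8).
Restrict δ ≤ 8 so that |u − 8| < 8 forces u > 0, and then √u + √8 > √8.
Hence |√u − √8| < |u − 8|/√8, which is < ε once |u − 8| < √8·ε.
Take δ = min(8, √8·ε). If 0 < |u − 8| < δ then u > 0 and |√u − √8| < |u − 8|/√8 < ε.

δ = min(8, √8·ε)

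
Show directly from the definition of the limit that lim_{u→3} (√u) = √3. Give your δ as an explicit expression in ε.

Let ε > 0 be given. We want δ > 0 such that 0 < |u − 3| < δ implies |√u − √3| < ε.
Rationalise: √u − √3 = (u − 3)/(√u + √3), so |√u − √3| = |u − 3|/(√u + √3).
Restrict δ ≤ 3 so that |u − 3| < 3 forces u > 0, and then √u + √3 > √3.
Hence |√u − √3| < |u − 3|/√3, which is < ε once |u − 3| < √3·ε.
Take δ = min(3, √3·ε). If 0 < |u − 3| < δ then u > 0 and |√u − √3| < |u − 3|/√3 < ε.

δ = min(3, √3·ε)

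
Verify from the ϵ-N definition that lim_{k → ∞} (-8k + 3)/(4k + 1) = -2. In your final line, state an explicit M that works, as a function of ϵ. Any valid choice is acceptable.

M = (5/4)/ϵ

Fix ϵ > 0. For k ≥ 1, |(-8k + 3)/(4k + 1) + 2| = |20|/(4(4k + 1)) = 20/(4(4k + 1)).
Since 4k + 1 ≥ 4k for k ≥ 1, this is ≤ 20/(4·4k) = (5/4)/k.
So |(-8k + 3)/(4k + 1) + 2| < ϵ whenever k > (5/4)/ϵ.
Take M = (5/4)/ϵ. If k > M then |(-8k + 3)/(4k + 1) + 2| ≤ (5/4)/k < ϵ.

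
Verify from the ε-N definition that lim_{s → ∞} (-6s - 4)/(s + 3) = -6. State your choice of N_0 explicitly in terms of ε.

Suppose ε > 0. We seek N_0 > 0 such that s > N_0 implies |(-6s - 4)/(s + 3) + 6| < ε.
(-6s - 4)/(s + 3) + 6 = ((-6s - 4) − (-6)(s + 3)) / ((s + 3)) = 14/((s + 3)).
For s > 0 we have s + 3 > s, so |(-6s - 4)/(s + 3) + 6| = 14/((s + 3)) < 14/(s) = 14/s.
Thus |(-6s - 4)/(s + 3) + 6| < ε whenever s > 14/ε.
Take N_0 = 14/ε. If s > N_0 then |(-6s - 4)/(s + 3) + 6| < 14/s < ε.

N_0 = 14/ε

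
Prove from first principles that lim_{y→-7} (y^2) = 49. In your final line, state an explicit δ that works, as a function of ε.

δ = min(2, ε/16)

Let ε > 0. We seek δ > 0 with 0 < |y + 7| < δ ⇒ |y^2 − 49| < ε.
Factor: y^2 − 49 = (y + 7)(y - 7), so |y^2 − 49| = |y + 7|·|y - 7|.
Impose δ ≤ 2 so that |y| < 9; then |y - 7| ≤ 16.
Hence |y^2 − 49| ≤ 16|y + 7|, which is < ε once |y + 7| < ε/16.
Take δ = min(2, ε/16). If 0 < |y + 7| < δ then both bounds hold and |y^2 − 49| ≤ 16|y + 7| < 16·(ε/16) = ε.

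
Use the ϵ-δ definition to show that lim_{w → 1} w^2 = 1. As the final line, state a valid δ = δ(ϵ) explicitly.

δ = min(1, ϵ/3)

Let ϵ > 0. We seek δ > 0 with 0 < |w − 1| < δ ⇒ |w^2 − 1| < ϵ.
Factor: w^2 − 1 = (w − 1)(w + 1), so |w^2 − 1| = |w − 1|·|w + 1|.
Impose δ ≤ 1 so that |w| < 2; then |w + 1| ≤ 3.
Hence |w^2 − 1| ≤ 3|w − 1|, which is < ϵ once |w − 1| < ϵ/3.
Take δ = min(1, ϵ/3). If 0 < |w − 1| < δ then both bounds hold and |w^2 − 1| ≤ 3|w − 1| < 3·(ϵ/3) = ϵ.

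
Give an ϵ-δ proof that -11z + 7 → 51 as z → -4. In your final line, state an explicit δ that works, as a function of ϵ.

Let ϵ > 0. We need δ > 0 so that 0 < |z + 4| < δ implies |(-11z + 7) − 51| < ϵ.
|(-11z + 7) − 51| = |-11z - 44| = 11|z + 4|.
Thus it suffices that |z + 4| < ϵ/11.
Take δ = ϵ/11. If 0 < |z + 4| < δ then |(-11z + 7) − 51| = 11|z + 4| < 11·(ϵ/11) = ϵ.

δ = ϵ/11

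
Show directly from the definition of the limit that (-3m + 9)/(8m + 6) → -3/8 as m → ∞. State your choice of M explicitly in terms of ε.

M = (45/32)/ε

Let ε > 0. For m ≥ 1, |(-3m + 9)/(8m + 6) + 3/8| = |90|/(8(8m + 6)) = 90/(8(8m + 6)).
Since 8m + 6 ≥ 8m for m ≥ 1, this is ≤ 90/(8·8m) = (45/32)/m.
So |(-3m + 9)/(8m + 6) + 3/8| < ε whenever m > (45/32)/ε.
Take M = (45/32)/ε. If m > M then |(-3m + 9)/(8m + 6) + 3/8| ≤ (45/32)/m < ε.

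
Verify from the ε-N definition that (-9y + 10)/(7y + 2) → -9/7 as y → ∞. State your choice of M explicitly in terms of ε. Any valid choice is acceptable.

Fix ε > 0. We seek M > 0 such that y > M implies |(-9y + 10)/(7y + 2) + 9/7| < ε.
(-9y + 10)/(7y + 2) + 9/7 = (7(-9y + 10) − (-9)(7y + 2)) / (7(7y + 2)) = 88/(7(7y + 2)).
For y > 0 we have 7y + 2 > 7y, so |(-9y + 10)/(7y + 2) + 9/7| = 88/(7(7y + 2)) < 88/(7·7y) = (88/49)/y.
Thus |(-9y + 10)/(7y + 2) + 9/7| < ε whenever y > (88/49)/ε.
Take M = (88/49)/ε. If y > M then |(-9y + 10)/(7y + 2) + 9/7| < (88/49)/y < ε.

M = (88/49)/ε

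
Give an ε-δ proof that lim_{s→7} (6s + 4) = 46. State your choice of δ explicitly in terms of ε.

Let ε > 0. We need δ > 0 so that 0 < |s − 7| < δ implies |(6s + 4) − 46| < ε.
|(6s + 4) − 46| = |6s - 42| = 6|s − 7|.
So 6|s − 7| < ε exactly when |s − 7| < ε/6.
Take δ = ε/6. If 0 < |s − 7| < δ then |(6s + 4) − 46| = 6|s − 7| < 6·(ε/6) = ε.

δ = ε/6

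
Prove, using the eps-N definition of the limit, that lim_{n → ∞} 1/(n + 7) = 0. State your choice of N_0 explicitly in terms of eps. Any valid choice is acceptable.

N_0 = 1/eps

Let eps > 0. For n ≥ 1, |1/(n + 7) − 0| = 1/(n + 7) ≤ 1/n.
We need 1/n < eps, i.e. n > 1/eps.
Take N_0 = 1/eps. If n > N_0 then |1/(n + 7)| ≤ 1/n < eps.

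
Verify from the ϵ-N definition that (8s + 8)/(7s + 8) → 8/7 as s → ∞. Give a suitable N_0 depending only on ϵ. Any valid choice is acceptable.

Let ϵ > 0 be given. We seek N_0 > 0 such that s > N_0 implies |(8s + 8)/(7s + 8) − (8/7)| < ϵ.
(8s + 8)/(7s + 8) − (8/7) = (7(8s + 8) − 8(7s + 8)) / (7(7s + 8)) = -8/(7(7s + 8)).
For s > 0 we have 7s + 8 > 7s, so |(8s + 8)/(7s + 8) − (8/7)| = 8/(7(7s + 8)) < 8/(7·7s) = (8/49)/s.
Thus |(8s + 8)/(7s + 8) − (8/7)| < ϵ whenever s > (8/49)/ϵ.
Take N_0 = (8/49)/ϵ. If s > N_0 then |(8s + 8)/(7s + 8) − (8/7)| < (8/49)/s < ϵ.

N_0 = (8/49)/ϵ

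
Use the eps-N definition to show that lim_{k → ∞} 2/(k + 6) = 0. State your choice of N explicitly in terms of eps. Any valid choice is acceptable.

N = 2/eps

Fix eps > 0. For k ≥ 1, |2/(k + 6) − 0| = 2/(k + 6) ≤ 2/k.
We need 2/k < eps, i.e. k > 2/eps.
Take N = 2/eps. If k > N then |2/(k + 6)| ≤ 2/k < eps.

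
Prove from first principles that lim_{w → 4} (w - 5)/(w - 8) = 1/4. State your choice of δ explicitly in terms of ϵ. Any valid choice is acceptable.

Suppose ϵ > 0. We want δ > 0 with 0 < |w − 4| < δ ⇒ |(w - 5)/(w - 8) − (1/4)| < ϵ.
Combining over a common denominator, (w - 5)/(w - 8) − (1/4) = [(w - 5)·(-4) − (-1)·(w - 8)] / [(-4)·(w - 8)] = -3(w − 4) / ((-4)(w - 8)).
So |(w - 5)/(w - 8) − (1/4)| = 3|w − 4| / (4·|w − 8|).
Restrict δ ≤ 2. Then |w − 4| < 2 gives |w − 8| = |(w − 4) + (-4)| ≥ 4 − 2 = 2.
Hence |(w - 5)/(w - 8) − (1/4)| < 3|w − 4|/(4·2) = (3/8)|w − 4|, which is < ϵ once |w − 4| < (8/3)ϵ.
Take δ = min(2, (8/3)ϵ). Then 0 < |w − 4| < δ forces both bounds, so |(w - 5)/(w - 8) − (1/4)| < ϵ.

δ = min(2, (8/3)ϵ)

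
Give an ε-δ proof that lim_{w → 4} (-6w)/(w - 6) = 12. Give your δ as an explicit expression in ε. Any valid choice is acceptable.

δ = min(1, (1/18)ε)

Fix ε > 0. We want δ > 0 with 0 < |w − 4| < δ ⇒ |(-6w)/(w - 6) − 12| < ε.
Combining over a common denominator, (-6w)/(w - 6) − 12 = [(-6w)·(-2) − (-24)·(w - 6)] / [(-2)·(w - 6)] = 36(w − 4) / ((-2)(w - 6)).
So |(-6w)/(w - 6) − 12| = 36|w − 4| / (2·|w − 6|).
Restrict δ ≤ 1. Then |w − 4| < 1 gives |w − 6| = |(w − 4) + (-2)| ≥ 2 − 1 = 1.
Hence |(-6w)/(w - 6) − 12| < 36|w − 4|/(2·1) = 18|w − 4|, which is < ε once |w − 4| < (1/18)ε.
Take δ = min(1, (1/18)ε). Then 0 < |w − 4| < δ forces both bounds, so |(-6w)/(w - 6) − 12| < ε.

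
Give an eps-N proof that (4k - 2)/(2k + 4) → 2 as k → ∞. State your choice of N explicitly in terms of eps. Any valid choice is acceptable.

N = 5/eps

Fix eps > 0. For k ≥ 1, |(4k - 2)/(2k + 4) − 2| = |-20|/(2(2k + 4)) = 20/(2(2k + 4)).
Since 2k + 4 ≥ 2k for k ≥ 1, this is ≤ 20/(2·2k) = 5/k.
So |(4k - 2)/(2k + 4) − 2| < eps whenever k > 5/eps.
Take N = 5/eps. If k > N then |(4k - 2)/(2k + 4) − 2| ≤ 5/k < eps.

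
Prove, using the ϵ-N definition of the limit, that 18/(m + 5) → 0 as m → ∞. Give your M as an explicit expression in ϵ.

M = 18/ϵ

Let ϵ > 0 be given. For m ≥ 1, |18/(m + 5) − 0| = 18/(m + 5) ≤ 18/m.
We need 18/m < ϵ, i.e. m > 18/ϵ.
Take M = 18/ϵ. If m > M then |18/(m + 5)| ≤ 18/m < ϵ.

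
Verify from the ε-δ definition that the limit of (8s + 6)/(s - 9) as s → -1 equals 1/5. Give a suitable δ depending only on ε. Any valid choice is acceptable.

Let ε > 0 be given. We want δ > 0 with 0 < |s + 1| < δ ⇒ |(8s + 6)/(s - 9) − (1/5)| < ε.
Combining over a common denominator, (8s + 6)/(s - 9) − (1/5) = [(8s + 6)·(-10) − (-2)·(s - 9)] / [(-10)·(s - 9)] = -78(s + 1) / ((-10)(s - 9)).
So |(8s + 6)/(s - 9) − (1/5)| = 78|s + 1| / (10·|s − 9|).
Require δ ≤ 5, so |s − 9| ≥ |-10| − |s + 1| > 10 − 5 = 5.
Hence |(8s + 6)/(s - 9) − (1/5)| < 78|s + 1|/(10·5) = (39/25)|s + 1|, which is < ε once |s + 1| < (25/39)ε.
Take δ = min(5, (25/39)ε). Then 0 < |s + 1| < δ forces both bounds, so |(8s + 6)/(s - 9) − (1/5)| < ε.

δ = min(5, (25/39)ε)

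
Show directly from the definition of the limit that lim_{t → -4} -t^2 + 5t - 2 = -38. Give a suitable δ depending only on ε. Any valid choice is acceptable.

Fix ε > 0. We want δ > 0 such that 0 < |t + 4| < δ implies |(-t^2 + 5t - 2) + 38| < ε.
(-t^2 + 5t - 2) + 38 = -t^2 + 5t + 36 = (t + 4)(-t + 9).
So |(-t^2 + 5t - 2) + 38| = |t + 4|·|-t + 9|.
Require δ ≤ 1. Then |t + 4| < 1 gives |t| < 5, and by the triangle inequality |-t + 9| ≤ 5 + 9 = 14.
Hence |(-t^2 + 5t - 2) + 38| ≤ 14|t + 4| < ε provided |t + 4| < ε/14.
Take δ = min(1, ε/14). Then 0 < |t + 4| < δ gives both |t + 4| < 1 and |t + 4| < ε/14, so |(-t^2 + 5t - 2) + 38| < ε.

δ = min(1, ε/14)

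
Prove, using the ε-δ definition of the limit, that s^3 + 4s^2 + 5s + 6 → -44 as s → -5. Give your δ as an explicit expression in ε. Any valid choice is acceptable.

Let ε > 0 be given. We want δ > 0 such that 0 < |s + 5| < δ implies |(s^3 + 4s^2 + 5s + 6) + 44| < ε.
(s^3 + 4s^2 + 5s + 6) + 44 = s^3 + 4s^2 + 5s + 50 = (s + 5)(s^2 - s + 10).
So |(s^3 + 4s^2 + 5s + 6) + 44| = |s + 5|·|s^2 - s + 10|.
Require δ ≤ 1. Then |s + 5| < 1 gives |s| < 6, and by the triangle inequality |s^2 - s + 10| ≤ 6^2 + 6 + 10 = 52.
Hence |(s^3 + 4s^2 + 5s + 6) + 44| ≤ 52|s + 5| < ε provided |s + 5| < ε/52.
Choosing δ = min(1, ε/52) ensures both conditions, hence |(s^3 + 4s^2 + 5s + 6) + 44| < ε.

δ = min(1, ε/52)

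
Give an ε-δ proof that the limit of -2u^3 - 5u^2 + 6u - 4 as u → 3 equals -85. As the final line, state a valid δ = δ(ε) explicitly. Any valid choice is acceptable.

δ = min(1, ε/103)

Let ε > 0 be given. We want δ > 0 such that 0 < |u − 3| < δ implies |(-2u^3 - 5u^2 + 6u - 4) + 85| < ε.
(-2u^3 - 5u^2 + 6u - 4) + 85 = -2u^3 - 5u^2 + 6u + 81 = (u − 3)(-2u^2 - 11u - 27).
So |(-2u^3 - 5u^2 + 6u - 4) + 85| = |u − 3|·|-2u^2 - 11u - 27|.
Require δ ≤ 1. Then |u − 3| < 1 gives |u| < 4, and by the triangle inequality |-2u^2 - 11u - 27| ≤ 2·4^2 + 11·4 + 27 = 103.
Hence |(-2u^3 - 5u^2 + 6u - 4) + 85| ≤ 103|u − 3| < ε provided |u − 3| < ε/103.
Take δ = min(1, ε/103). Then 0 < |u − 3| < δ gives both |u − 3| < 1 and |u − 3| < ε/103, so |(-2u^3 - 5u^2 + 6u - 4) + 85| < ε.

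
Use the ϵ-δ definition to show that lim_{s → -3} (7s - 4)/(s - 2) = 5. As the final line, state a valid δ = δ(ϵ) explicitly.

Let ϵ > 0 be given. We want δ > 0 with 0 < |s + 3| < δ ⇒ |(7s - 4)/(s - 2) − 5| < ϵ.
Combining over a common denominator, (7s - 4)/(s - 2) − 5 = [(7s - 4)·(-5) − (-25)·(s - 2)] / [(-5)·(s - 2)] = -10(s + 3) / ((-5)(s - 2)).
So |(7s - 4)/(s - 2) − 5| = 10|s + 3| / (5·|s − 2|).
Restrict δ ≤ 5/2. Then |s + 3| < 5/2 gives |s − 2| = |(s + 3) + (-5)| ≥ 5 − 5/2 = 5/2.
Hence |(7s - 4)/(s - 2) − 5| < 10|s + 3|/(5·(5/2)) = (4/5)|s + 3|, which is < ϵ once |s + 3| < (5/4)ϵ.
Take δ = min(5/2, (5/4)ϵ). Then 0 < |s + 3| < δ forces both bounds, so |(7s - 4)/(s - 2) − 5| < ϵ.

δ = min(5/2, (5/4)ϵ)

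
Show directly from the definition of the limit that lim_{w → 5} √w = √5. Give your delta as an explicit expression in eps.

delta = min(5, √5·eps)

Fix eps > 0. We want delta > 0 such that 0 < |w − 5| < delta implies |√w − √5| < eps.
Rationalise: √w − √5 = (w − 5)/(√w + √5), so |√w − √5| = |w − 5|/(√w + √5).
Restrict delta ≤ 5 so that |w − 5| < 5 forces w > 0, and then √w + √5 > √5.
Hence |√w − √5| < |w − 5|/√5, which is < eps once |w − 5| < √5·eps.
Take delta = min(5, √5·eps). If 0 < |w − 5| < delta then w > 0 and |√w − √5| < |w − 5|/√5 < eps.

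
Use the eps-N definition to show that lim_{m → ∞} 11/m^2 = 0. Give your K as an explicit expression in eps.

Suppose eps > 0. For m ≥ 1, |11/m^2 − 0| = 11/m^2.
11/m^2 < eps ⇔ m^2 > 11/eps ⇔ m > (11/eps)^{1/2}.
Take K = (11/eps)^{1/2}. Then m > K implies 11/m^2 < eps.

K = (11/eps)^{1/2}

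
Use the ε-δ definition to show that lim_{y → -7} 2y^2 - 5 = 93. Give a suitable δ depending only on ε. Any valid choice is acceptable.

Let ε > 0. We want δ > 0 such that 0 < |y + 7| < δ implies |(2y^2 - 5) − 93| < ε.
(2y^2 - 5) − 93 = 2y^2 - 98 = (y + 7)(2y - 14).
So |(2y^2 - 5) − 93| = |y + 7|·|2y - 14|.
Assume first that |y + 7| < 1, so |y| < 8. Then |2y - 14| ≤ 2·8 + 14 = 30.
Hence |(2y^2 - 5) − 93| ≤ 30|y + 7| < ε provided |y + 7| < ε/30.
Take δ = min(1, ε/30). Then 0 < |y + 7| < δ gives both |y + 7| < 1 and |y + 7| < ε/30, so |(2y^2 - 5) − 93| < ε.

δ = min(1, ε/30)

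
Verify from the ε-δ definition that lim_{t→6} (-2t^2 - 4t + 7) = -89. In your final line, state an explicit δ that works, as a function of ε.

Suppose ε > 0. We want δ > 0 such that 0 < |t − 6| < δ implies |(-2t^2 - 4t + 7) + 89| < ε.
(-2t^2 - 4t + 7) + 89 = -2t^2 - 4t + 96 = (t − 6)(-2t - 16).
So |(-2t^2 - 4t + 7) + 89| = |t − 6|·|-2t - 16|.
Assume first that |t − 6| < 2, so |t| < 8. Then |-2t - 16| ≤ 2·8 + 16 = 32.
Hence |(-2t^2 - 4t + 7) + 89| ≤ 32|t − 6| < ε provided |t − 6| < ε/32.
Take δ = min(2, ε/32). Then 0 < |t − 6| < δ gives both |t − 6| < 2 and |t − 6| < ε/32, so |(-2t^2 - 4t + 7) + 89| < ε.

δ = min(2, ε/32)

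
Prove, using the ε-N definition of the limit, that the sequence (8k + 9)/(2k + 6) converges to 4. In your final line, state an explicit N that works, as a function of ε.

Let ε > 0 be given. For k ≥ 1, |(8k + 9)/(2k + 6) − 4| = |-30|/(2(2k + 6)) = 30/(2(2k + 6)).
Since 2k + 6 ≥ 2k for k ≥ 1, this is ≤ 30/(2·2k) = (15/2)/k.
So |(8k + 9)/(2k + 6) − 4| < ε whenever k > (15/2)/ε.
Take N = (15/2)/ε. If k > N then |(8k + 9)/(2k + 6) − 4| ≤ (15/2)/k < ε.

N = (15/2)/ε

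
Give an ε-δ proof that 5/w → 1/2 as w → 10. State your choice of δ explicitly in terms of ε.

δ = min(5, 10ε)

Suppose ε > 0. We seek δ > 0 such that 0 < |w − 10| < δ implies |5/w − (1/2)| < ε.
|5/w − (1/2)| = 5·|10 − w|/(10·|w|) = 5|w − 10|/(10|w|).
Restrict δ ≤ 5. Then |w − 10| < 5 gives |w| > 5, so 10|w| > 50.
Then |5/w − (1/2)| < 5|w − 10|/50, which is < ε when |w − 10| < 10ε.
Take δ = min(5, 10ε). Then 0 < |w − 10| < δ gives both |w − 10| < 5 and |w − 10| < 10ε, so |5/w − (1/2)| < ε.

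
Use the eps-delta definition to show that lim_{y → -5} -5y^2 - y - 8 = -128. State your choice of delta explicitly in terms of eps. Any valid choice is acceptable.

delta = min(1, eps/54)

Fix eps > 0. We want delta > 0 such that 0 < |y + 5| < delta implies |(-5y^2 - y - 8) + 128| < eps.
(-5y^2 - y - 8) + 128 = -5y^2 - y + 120 = (y + 5)(-5y + 24).
So |(-5y^2 - y - 8) + 128| = |y + 5|·|-5y + 24|.
Require delta ≤ 1. Then |y + 5| < 1 gives |y| < 6, and by the triangle inequality |-5y + 24| ≤ 5·6 + 24 = 54.
Hence |(-5y^2 - y - 8) + 128| ≤ 54|y + 5| < eps provided |y + 5| < eps/54.
Take delta = min(1, eps/54). Then 0 < |y + 5| < delta gives both |y + 5| < 1 and |y + 5| < eps/54, so |(-5y^2 - y - 8) + 128| < eps.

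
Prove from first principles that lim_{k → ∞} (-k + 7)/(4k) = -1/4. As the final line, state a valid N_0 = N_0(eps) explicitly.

Let eps > 0 be given. For k ≥ 1, |(-k + 7)/(4k) + 1/4| = |28|/(4(4k)) = 28/(4(4k)).
Since 4k ≥ 4k for k ≥ 1, this is ≤ 28/(4·4k) = (7/4)/k.
So |(-k + 7)/(4k) + 1/4| < eps whenever k > (7/4)/eps.
Take N_0 = (7/4)/eps. If k > N_0 then |(-k + 7)/(4k) + 1/4| ≤ (7/4)/k < eps.

N_0 = (7/4)/eps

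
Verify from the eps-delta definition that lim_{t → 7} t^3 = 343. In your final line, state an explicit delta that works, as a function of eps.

Let eps > 0 be given. We seek delta > 0 with 0 < |t − 7| < delta ⇒ |t^3 − 343| < eps.
Factor: t^3 − 343 = (t − 7)(t^2 + 7t + 49), so |t^3 − 343| = |t − 7|·|t^2 + 7t + 49|.
Restrict delta ≤ 2. Then |t − 7| < 2 gives |t| < 9, so by the triangle inequality |t^2 + 7t + 49| ≤ 9^2 + 7·9 + 49 = 193.
Hence |t^3 − 343| ≤ 193|t − 7|, which is < eps once |t − 7| < eps/193.
Take delta = min(2, eps/193). If 0 < |t − 7| < delta then both bounds hold and |t^3 − 343| ≤ 193|t − 7| < 193·(eps/193) = eps.

delta = min(2, eps/193)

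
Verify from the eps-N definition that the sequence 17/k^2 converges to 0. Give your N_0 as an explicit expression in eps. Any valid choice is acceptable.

Let eps > 0 be given. For k ≥ 1, |17/k^2 − 0| = 17/k^2.
17/k^2 < eps ⇔ k^2 > 17/eps ⇔ k > (17/eps)^{1/2}.
Take N_0 = (17/eps)^{1/2}. Then k > N_0 implies 17/k^2 < eps.

N_0 = (17/eps)^{1/2}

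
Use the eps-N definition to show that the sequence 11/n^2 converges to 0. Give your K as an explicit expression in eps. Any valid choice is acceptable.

K = (11/eps)^{1/2}

Let eps > 0. For n ≥ 1, |11/n^2 − 0| = 11/n^2.
11/n^2 < eps ⇔ n^2 > 11/eps ⇔ n > (11/eps)^{1/2}.
Take K = (11/eps)^{1/2}. Then n > K implies 11/n^2 < eps.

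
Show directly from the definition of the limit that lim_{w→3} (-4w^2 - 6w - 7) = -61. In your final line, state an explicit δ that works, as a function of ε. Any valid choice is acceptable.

δ = min(1, ε/34)

Fix ε > 0. We want δ > 0 such that 0 < |w − 3| < δ implies |(-4w^2 - 6w - 7) + 61| < ε.
(-4w^2 - 6w - 7) + 61 = -4w^2 - 6w + 54 = (w − 3)(-4w - 18).
So |(-4w^2 - 6w - 7) + 61| = |w − 3|·|-4w - 18|.
Assume first that |w − 3| < 1, so |w| < 4. Then |-4w - 18| ≤ 4·4 + 18 = 34.
Hence |(-4w^2 - 6w - 7) + 61| ≤ 34|w − 3| < ε provided |w − 3| < ε/34.
Take δ = min(1, ε/34). Then 0 < |w − 3| < δ gives both |w − 3| < 1 and |w − 3| < ε/34, so |(-4w^2 - 6w - 7) + 61| < ε.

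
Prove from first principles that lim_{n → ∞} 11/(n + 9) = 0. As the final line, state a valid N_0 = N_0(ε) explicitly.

N_0 = 11/ε

Let ε > 0. For n ≥ 1, |11/(n + 9) − 0| = 11/(n + 9) ≤ 11/n.
We need 11/n < ε, i.e. n > 11/ε.
Take N_0 = 11/ε. If n > N_0 then |11/(n + 9)| ≤ 11/n < ε.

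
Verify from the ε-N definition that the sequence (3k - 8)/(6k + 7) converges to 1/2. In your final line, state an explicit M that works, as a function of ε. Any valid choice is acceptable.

Suppose ε > 0. For k ≥ 1, |(3k - 8)/(6k + 7) − (1/2)| = |-69|/(6(6k + 7)) = 69/(6(6k + 7)).
Since 6k + 7 ≥ 6k for k ≥ 1, this is ≤ 69/(6·6k) = (23/12)/k.
So |(3k - 8)/(6k + 7) − (1/2)| < ε whenever k > (23/12)/ε.
Take M = (23/12)/ε. If k > M then |(3k - 8)/(6k + 7) − (1/2)| ≤ (23/12)/k < ε.

M = (23/12)/ε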